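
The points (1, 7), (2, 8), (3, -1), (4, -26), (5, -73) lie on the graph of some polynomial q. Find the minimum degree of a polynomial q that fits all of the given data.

Forward differences of the values at t = 1, 2, 3, 4, 5:
  q  : 7  8  -1  -26  -73
  Δ  : 1  -9  -25  -47
  Δ^2: -10  -16  -22
  Δ^3: -6  -6
  Δ^4: 0
The third differences are constant (-6) and nonzero, while all higher differences vanish, so the minimal degree is 3.

3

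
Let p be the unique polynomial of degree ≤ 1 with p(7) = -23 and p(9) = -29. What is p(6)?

-20

Using the Lagrange interpolation formula with nodes 7, 9:
  L_0(n) = (n - 9) / -2
  L_1(n) = (n - 7) / 2
Then p(n) = -23·L_0(n) - 29·L_1(n).
Expanding and collecting terms gives p(n) = -3n - 2.
Evaluating at n = 6: p(6) = -20.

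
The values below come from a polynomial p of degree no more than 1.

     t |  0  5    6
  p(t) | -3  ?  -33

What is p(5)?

The 2 known points determine the degree-1 polynomial uniquely.
Write p(t) = at + b. Substituting each data point gives a linear system:
  b = -3
  6a + b = -33
Solving the system yields a = -5, b = -3.
So p(t) = -5t - 3.
Then p(5) = -28.

-28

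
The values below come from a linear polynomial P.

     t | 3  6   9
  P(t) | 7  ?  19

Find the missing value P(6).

13

The 2 known points determine the degree-1 polynomial uniquely.
Write P(t) = at + b. Substituting each data point gives a linear system:
  3a + b = 7
  9a + b = 19
Solving the system yields a = 2, b = 1.
So P(t) = 2t + 1.
Then P(6) = 13.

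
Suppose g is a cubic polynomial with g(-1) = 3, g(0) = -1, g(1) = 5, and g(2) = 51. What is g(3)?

167

Using the Lagrange interpolation formula with nodes -1, 0, 1, 2:
  L_0(n) = n(n - 1)(n - 2) / -6
  L_1(n) = (n + 1)(n - 1)(n - 2) / 2
  L_2(n) = (n + 1)n(n - 2) / -2
  L_3(n) = (n + 1)n(n - 1) / 6
Then g(n) = 3·L_0(n) - 1·L_1(n) + 5·L_2(n) + 51·L_3(n).
Expanding and collecting terms gives g(n) = 5n^3 + 5n^2 - 4n - 1.
Evaluating at n = 3: g(3) = 167.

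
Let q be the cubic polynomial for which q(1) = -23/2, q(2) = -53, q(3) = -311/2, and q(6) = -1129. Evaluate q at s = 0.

-1

Write q(s) = as^3 + bs^2 + cs + d. Substituting each data point gives a linear system:
  a + b + c + d = -23/2
  8a + 4b + 2c + d = -53
  27a + 9b + 3c + d = -311/2
  216a + 36b + 6c + d = -1129
Solving the system yields a = -5, b = -1/2, c = -5, d = -1.
So q(s) = -5s^3 - (1/2)s^2 - 5s - 1.
Then q(0) = -1.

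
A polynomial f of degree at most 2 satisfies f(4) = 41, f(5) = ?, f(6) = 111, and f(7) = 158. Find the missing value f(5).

The 3 known points determine the degree-2 polynomial uniquely.
Write f(u) = au^2 + bu + c. Substituting each data point gives a linear system:
  16a + 4b + c = 41
  36a + 6b + c = 111
  49a + 7b + c = 158
Solving the system yields a = 4, b = -5, c = -3.
So f(u) = 4u^2 - 5u - 3.
Then f(5) = 72.

72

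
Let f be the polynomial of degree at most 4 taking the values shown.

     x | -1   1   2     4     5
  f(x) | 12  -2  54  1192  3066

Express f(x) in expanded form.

Write f(x) = ax^4 + bx^3 + cx^2 + dx + e. Substituting each data point gives a linear system:
  a - b + c - d + e = 12
  a + b + c + d + e = -2
  16a + 8b + 4c + 2d + e = 54
  256a + 64b + 16c + 4d + e = 1192
  625a + 125b + 25c + 5d + e = 3066
Solving the system yields a = 6, b = -6, c = 3, d = -1, e = -4.
So f(x) = 6x^4 - 6x^3 + 3x^2 - x - 4.
Check: f(5) = 3066. ✓

f(x) = 6x^4 - 6x^3 + 3x^2 - x - 4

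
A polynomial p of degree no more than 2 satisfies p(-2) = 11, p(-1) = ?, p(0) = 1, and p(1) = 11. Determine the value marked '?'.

1

On equispaced nodes a degree-2 polynomial has vanishing third forward difference, so
  - p(-2) + 3·p(-1) - 3·p(0) + p(1) = 0.
Substituting the known values and solving for p(-1):
  3·p(-1) = 3
  p(-1) = 1.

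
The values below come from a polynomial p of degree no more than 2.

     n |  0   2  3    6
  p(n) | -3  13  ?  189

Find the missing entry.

39

The 3 known points determine the degree-2 polynomial uniquely.
Write p(n) = an^2 + bn + c. Substituting each data point gives a linear system:
  c = -3
  4a + 2b + c = 13
  36a + 6b + c = 189
Solving the system yields a = 6, b = -4, c = -3.
So p(n) = 6n² - 4n - 3.
Then p(3) = 39.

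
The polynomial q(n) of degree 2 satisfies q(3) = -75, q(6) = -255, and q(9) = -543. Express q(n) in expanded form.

q(n) = -6n^2 - 6n - 3

Using the Lagrange interpolation formula with nodes 3, 6, 9:
  L_0(n) = (n - 6)(n - 9) / 18
  L_1(n) = (n - 3)(n - 9) / -9
  L_2(n) = (n - 3)(n - 6) / 18
Then q(n) = -75·L_0(n) - 255·L_1(n) - 543·L_2(n).
Expanding and collecting terms gives q(n) = -6n² - 6n - 3.
Check: q(3) = -75. ✓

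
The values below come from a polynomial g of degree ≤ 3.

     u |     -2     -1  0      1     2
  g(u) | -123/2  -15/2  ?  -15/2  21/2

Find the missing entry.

The 4 known points determine the degree-3 polynomial uniquely.
Write g(u) = au^3 + bu^2 + cu + d. Substituting each data point gives a linear system:
  -8a + 4b - 2c + d = -123/2
  -a + b - c + d = -15/2
  a + b + c + d = -15/2
  8a + 4b + 2c + d = 21/2
Solving the system yields a = 6, b = -6, c = -6, d = -3/2.
So g(u) = 6u^3 - 6u^2 - 6u - 3/2.
Then g(0) = -3/2.

-3/2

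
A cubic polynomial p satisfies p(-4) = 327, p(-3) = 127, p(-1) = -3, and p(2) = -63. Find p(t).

p(t) = -6t^3 - 3t^2 + t - 5

Write p(t) = at^3 + bt^2 + ct + d. Substituting each data point gives a linear system:
  -64a + 16b - 4c + d = 327
  -27a + 9b - 3c + d = 127
  -a + b - c + d = -3
  8a + 4b + 2c + d = -63
Solving the system yields a = -6, b = -3, c = 1, d = -5.
So p(t) = -6t^3 - 3t^2 + t - 5.
Check: p(2) = -63. ✓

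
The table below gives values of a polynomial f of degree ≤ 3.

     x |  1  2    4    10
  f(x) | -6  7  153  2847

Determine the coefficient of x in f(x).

Write f(x) = ax^3 + bx^2 + cx + d. Substituting each data point gives a linear system:
  a + b + c + d = -6
  8a + 4b + 2c + d = 7
  64a + 16b + 4c + d = 153
  1000a + 100b + 10c + d = 2847
Solving the system yields a = 3, b = -1, c = -5, d = -3.
So f(x) = 3x³ - x² - 5x - 3.
The coefficient of x is -5.

-5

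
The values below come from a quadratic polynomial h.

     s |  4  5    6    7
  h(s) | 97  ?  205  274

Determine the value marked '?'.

146

The 3 known points determine the degree-2 polynomial uniquely.
Write h(s) = as^2 + bs + c. Substituting each data point gives a linear system:
  16a + 4b + c = 97
  36a + 6b + c = 205
  49a + 7b + c = 274
Solving the system yields a = 5, b = 4, c = 1.
So h(s) = 5s^2 + 4s + 1.
Then h(5) = 146.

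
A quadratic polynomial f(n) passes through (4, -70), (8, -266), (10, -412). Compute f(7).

Write f(n) = an^2 + bn + c. Substituting each data point gives a linear system:
  16a + 4b + c = -70
  64a + 8b + c = -266
  100a + 10b + c = -412
Solving the system yields a = -4, b = -1, c = -2.
So f(n) = -4n² - n - 2.
Then f(7) = -205.

-205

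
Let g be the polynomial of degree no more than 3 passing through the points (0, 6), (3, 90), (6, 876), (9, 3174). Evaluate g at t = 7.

Write g(t) = at^3 + bt^2 + ct + d. Substituting each data point gives a linear system:
  d = 6
  27a + 9b + 3c + d = 90
  216a + 36b + 6c + d = 876
  729a + 81b + 9c + d = 3174
Solving the system yields a = 5, b = -6, c = 1, d = 6.
So g(t) = 5t³ - 6t² + t + 6.
Then g(7) = 1434.

1434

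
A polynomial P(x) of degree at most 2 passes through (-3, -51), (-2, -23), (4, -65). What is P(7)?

-221

Write P(x) = ax^2 + bx + c. Substituting each data point gives a linear system:
  9a - 3b + c = -51
  4a - 2b + c = -23
  16a + 4b + c = -65
Solving the system yields a = -5, b = 3, c = 3.
So P(x) = -5x^2 + 3x + 3.
Then P(7) = -221.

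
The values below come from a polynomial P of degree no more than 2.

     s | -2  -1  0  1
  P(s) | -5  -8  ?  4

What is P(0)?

On equispaced nodes a degree-2 polynomial has vanishing third forward difference, so
  - P(-2) + 3·P(-1) - 3·P(0) + P(1) = 0.
Substituting the known values and solving for P(0):
  -3·P(0) = 15
  P(0) = -5.

-5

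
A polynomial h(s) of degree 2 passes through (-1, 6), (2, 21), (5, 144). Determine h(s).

Write h(s) = as^2 + bs + c. Substituting each data point gives a linear system:
  a - b + c = 6
  4a + 2b + c = 21
  25a + 5b + c = 144
Solving the system yields a = 6, b = -1, c = -1.
So h(s) = 6s^2 - s - 1.
Check: h(-1) = 6. ✓

h(s) = 6s^2 - s - 1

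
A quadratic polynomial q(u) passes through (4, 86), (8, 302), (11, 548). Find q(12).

Write q(u) = au^2 + bu + c. Substituting each data point gives a linear system:
  16a + 4b + c = 86
  64a + 8b + c = 302
  121a + 11b + c = 548
Solving the system yields a = 4, b = 6, c = -2.
So q(u) = 4u^2 + 6u - 2.
Then q(12) = 646.

646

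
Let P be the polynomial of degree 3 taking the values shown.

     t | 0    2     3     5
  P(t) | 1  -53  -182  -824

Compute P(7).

Write P(t) = at^3 + bt^2 + ct + d. Substituting each data point gives a linear system:
  d = 1
  8a + 4b + 2c + d = -53
  27a + 9b + 3c + d = -182
  125a + 25b + 5c + d = -824
Solving the system yields a = -6, b = -4, c = 5, d = 1.
So P(t) = -6t^3 - 4t^2 + 5t + 1.
Then P(7) = -2218.

-2218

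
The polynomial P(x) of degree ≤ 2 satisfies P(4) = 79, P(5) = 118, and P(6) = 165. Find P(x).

P(x) = 4x^2 + 3x + 3

Write P(x) = ax^2 + bx + c. Substituting each data point gives a linear system:
  16a + 4b + c = 79
  25a + 5b + c = 118
  36a + 6b + c = 165
Solving the system yields a = 4, b = 3, c = 3.
So P(x) = 4x^2 + 3x + 3.
Check: P(5) = 118. ✓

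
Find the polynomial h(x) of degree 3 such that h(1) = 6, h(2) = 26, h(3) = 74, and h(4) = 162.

h(x) = 2x^3 + 2x^2 + 2

Write h(x) = ax^3 + bx^2 + cx + d. Substituting each data point gives a linear system:
  a + b + c + d = 6
  8a + 4b + 2c + d = 26
  27a + 9b + 3c + d = 74
  64a + 16b + 4c + d = 162
Solving the system yields a = 2, b = 2, c = 0, d = 2.
So h(x) = 2x^3 + 2x^2 + 2.
Check: h(4) = 162. ✓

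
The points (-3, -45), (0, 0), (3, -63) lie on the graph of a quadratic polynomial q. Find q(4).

-108

Forward differences of the values at s = -3, 0, 3:
  q  : -45  0  -63
  Δ  : 45  -63
  Δ^2: -108
The second differences are constant, confirming degree 2.
Interpolating (Newton forward form) and evaluating at s = 4 gives q(4) = -108.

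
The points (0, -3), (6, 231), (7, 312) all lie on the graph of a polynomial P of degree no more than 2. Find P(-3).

Using the Lagrange interpolation formula with nodes 0, 6, 7:
  L_0(x) = (x - 6)(x - 7) / 42
  L_1(x) = x(x - 7) / -6
  L_2(x) = x(x - 6) / 7
Then P(x) = -3·L_0(x) + 231·L_1(x) + 312·L_2(x).
Expanding and collecting terms gives P(x) = 6x² + 3x - 3.
Evaluating at x = -3: P(-3) = 42.

42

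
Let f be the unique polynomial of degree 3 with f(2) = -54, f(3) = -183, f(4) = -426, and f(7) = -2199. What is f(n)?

f(n) = -6n^3 - 3n^2 + 6

Using the Lagrange interpolation formula with nodes 2, 3, 4, 7:
  L_0(n) = (n - 3)(n - 4)(n - 7) / -10
  L_1(n) = (n - 2)(n - 4)(n - 7) / 4
  L_2(n) = (n - 2)(n - 3)(n - 7) / -6
  L_3(n) = (n - 2)(n - 3)(n - 4) / 60
Then f(n) = -54·L_0(n) - 183·L_1(n) - 426·L_2(n) - 2199·L_3(n).
Expanding and collecting terms gives f(n) = -6n³ - 3n² + 6.
Check: f(7) = -2199. ✓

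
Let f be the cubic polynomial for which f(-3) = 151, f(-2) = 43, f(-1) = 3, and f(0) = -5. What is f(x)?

f(x) = -6x^3 - 2x^2 - 4x - 5

Write f(x) = ax^3 + bx^2 + cx + d. Substituting each data point gives a linear system:
  -27a + 9b - 3c + d = 151
  -8a + 4b - 2c + d = 43
  -a + b - c + d = 3
  d = -5
Solving the system yields a = -6, b = -2, c = -4, d = -5.
So f(x) = -6x^3 - 2x^2 - 4x - 5.
Check: f(-1) = 3. ✓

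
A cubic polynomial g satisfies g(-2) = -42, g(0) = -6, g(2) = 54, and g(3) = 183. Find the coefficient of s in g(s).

0

Write g(s) = as^3 + bs^2 + cs + d. Substituting each data point gives a linear system:
  -8a + 4b - 2c + d = -42
  d = -6
  8a + 4b + 2c + d = 54
  27a + 9b + 3c + d = 183
Solving the system yields a = 6, b = 3, c = 0, d = -6.
So g(s) = 6s^3 + 3s^2 - 6.
The coefficient of s is 0.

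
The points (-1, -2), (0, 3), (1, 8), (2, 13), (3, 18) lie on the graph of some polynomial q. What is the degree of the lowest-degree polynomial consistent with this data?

Forward differences of the values at n = -1, 0, 1, 2, 3:
  q  : -2  3  8  13  18
  Δ  : 5  5  5  5
  Δ^2: 0  0  0
  Δ^3: 0  0
  Δ^4: 0
The first differences are constant (5) and nonzero, while all higher differences vanish, so the minimal degree is 1.

1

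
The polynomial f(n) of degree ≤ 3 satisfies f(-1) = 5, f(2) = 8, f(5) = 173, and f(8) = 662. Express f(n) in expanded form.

f(n) = n^3 + 3n^2 - 5n - 2

Write f(n) = an^3 + bn^2 + cn + d. Substituting each data point gives a linear system:
  -a + b - c + d = 5
  8a + 4b + 2c + d = 8
  125a + 25b + 5c + d = 173
  512a + 64b + 8c + d = 662
Solving the system yields a = 1, b = 3, c = -5, d = -2.
So f(n) = n³ + 3n² - 5n - 2.
Check: f(2) = 8. ✓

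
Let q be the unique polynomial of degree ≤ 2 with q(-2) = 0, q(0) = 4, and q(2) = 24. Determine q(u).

q(u) = 2u^2 + 6u + 4

Write q(u) = au^2 + bu + c. Substituting each data point gives a linear system:
  4a - 2b + c = 0
  c = 4
  4a + 2b + c = 24
Solving the system yields a = 2, b = 6, c = 4.
So q(u) = 2u^2 + 6u + 4.
Check: q(2) = 24. ✓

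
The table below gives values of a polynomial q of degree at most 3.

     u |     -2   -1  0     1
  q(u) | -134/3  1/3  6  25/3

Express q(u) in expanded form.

q(u) = 6u^3 - (5/3)u^2 - 2u + 6

Write q(u) = au^3 + bu^2 + cu + d. Substituting each data point gives a linear system:
  -8a + 4b - 2c + d = -134/3
  -a + b - c + d = 1/3
  d = 6
  a + b + c + d = 25/3
Solving the system yields a = 6, b = -5/3, c = -2, d = 6.
So q(u) = 6u^3 - (5/3)u^2 - 2u + 6.
Check: q(0) = 6. ✓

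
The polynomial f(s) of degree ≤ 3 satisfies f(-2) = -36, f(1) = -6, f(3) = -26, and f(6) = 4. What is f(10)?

Using the Lagrange interpolation formula with nodes -2, 1, 3, 6:
  L_0(s) = (s - 1)(s - 3)(s - 6) / -120
  L_1(s) = (s + 2)(s - 3)(s - 6) / 30
  L_2(s) = (s + 2)(s - 1)(s - 6) / -30
  L_3(s) = (s + 2)(s - 1)(s - 3) / 120
Then f(s) = -36·L_0(s) - 6·L_1(s) - 26·L_2(s) + 4·L_3(s).
Expanding and collecting terms gives f(s) = s^3 - 6s^2 + s - 2.
Evaluating at s = 10: f(10) = 408.

408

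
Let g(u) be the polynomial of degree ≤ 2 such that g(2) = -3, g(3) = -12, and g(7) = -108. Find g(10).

-243

Using the Lagrange interpolation formula with nodes 2, 3, 7:
  L_0(u) = (u - 3)(u - 7) / 5
  L_1(u) = (u - 2)(u - 7) / -4
  L_2(u) = (u - 2)(u - 3) / 20
Then g(u) = -3·L_0(u) - 12·L_1(u) - 108·L_2(u).
Expanding and collecting terms gives g(u) = -3u^2 + 6u - 3.
Evaluating at u = 10: g(10) = -243.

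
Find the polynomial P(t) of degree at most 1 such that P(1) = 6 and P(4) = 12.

Write P(t) = at + b. Substituting each data point gives a linear system:
  a + b = 6
  4a + b = 12
Solving the system yields a = 2, b = 4.
So P(t) = 2t + 4.
Check: P(4) = 12. ✓

P(t) = 2t + 4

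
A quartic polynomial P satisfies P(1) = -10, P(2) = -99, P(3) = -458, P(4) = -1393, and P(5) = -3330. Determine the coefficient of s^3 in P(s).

Write P(s) = as^4 + bs^3 + cs^2 + ds + e. Substituting each data point gives a linear system:
  a + b + c + d + e = -10
  16a + 8b + 4c + 2d + e = -99
  81a + 27b + 9c + 3d + e = -458
  256a + 64b + 16c + 4d + e = -1393
  625a + 125b + 25c + 5d + e = -3330
Solving the system yields a = -5, b = -1, c = -4, d = 5, e = -5.
So P(s) = -5s⁴ - s³ - 4s² + 5s - 5.
The coefficient of s^3 is -1.

-1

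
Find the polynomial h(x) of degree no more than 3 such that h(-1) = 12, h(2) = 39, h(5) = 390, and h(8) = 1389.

h(x) = 2x^3 + 6x^2 - 3x + 5

Using the Lagrange interpolation formula with nodes -1, 2, 5, 8:
  L_0(x) = (x - 2)(x - 5)(x - 8) / -162
  L_1(x) = (x + 1)(x - 5)(x - 8) / 54
  L_2(x) = (x + 1)(x - 2)(x - 8) / -54
  L_3(x) = (x + 1)(x - 2)(x - 5) / 162
Then h(x) = 12·L_0(x) + 39·L_1(x) + 390·L_2(x) + 1389·L_3(x).
Expanding and collecting terms gives h(x) = 2x^3 + 6x^2 - 3x + 5.
Check: h(8) = 1389. ✓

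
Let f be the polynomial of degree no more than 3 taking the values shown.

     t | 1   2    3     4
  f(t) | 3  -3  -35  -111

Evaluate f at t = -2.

45

Using the Lagrange interpolation formula with nodes 1, 2, 3, 4:
  L_0(t) = (t - 2)(t - 3)(t - 4) / -6
  L_1(t) = (t - 1)(t - 3)(t - 4) / 2
  L_2(t) = (t - 1)(t - 2)(t - 4) / -2
  L_3(t) = (t - 1)(t - 2)(t - 3) / 6
Then f(t) = 3·L_0(t) - 3·L_1(t) - 35·L_2(t) - 111·L_3(t).
Expanding and collecting terms gives f(t) = -3t³ + 5t² + 1.
Evaluating at t = -2: f(-2) = 45.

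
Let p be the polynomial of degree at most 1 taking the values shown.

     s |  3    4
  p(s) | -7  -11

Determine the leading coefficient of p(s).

Write p(s) = as + b. Substituting each data point gives a linear system:
  3a + b = -7
  4a + b = -11
Solving the system yields a = -4, b = 5.
So p(s) = -4s + 5.
The leading coefficient is -4.

-4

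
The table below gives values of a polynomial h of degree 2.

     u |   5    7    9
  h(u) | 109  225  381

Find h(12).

Write h(u) = au^2 + bu + c. Substituting each data point gives a linear system:
  25a + 5b + c = 109
  49a + 7b + c = 225
  81a + 9b + c = 381
Solving the system yields a = 5, b = -2, c = -6.
So h(u) = 5u^2 - 2u - 6.
Then h(12) = 690.

690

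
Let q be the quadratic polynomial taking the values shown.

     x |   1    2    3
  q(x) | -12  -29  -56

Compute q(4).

Forward differences of the values at x = 1, 2, 3:
  q  : -12  -29  -56
  Δ  : -17  -27
  Δ^2: -10
The second differences are constant, confirming degree 2.
Interpolating (Newton forward form) and evaluating at x = 4 gives q(4) = -93.

-93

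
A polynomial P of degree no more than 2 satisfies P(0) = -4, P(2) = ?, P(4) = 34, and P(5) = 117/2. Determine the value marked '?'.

3

The 3 known points determine the degree-2 polynomial uniquely.
Write P(s) = as^2 + bs + c. Substituting each data point gives a linear system:
  c = -4
  16a + 4b + c = 34
  25a + 5b + c = 117/2
Solving the system yields a = 3, b = -5/2, c = -4.
So P(s) = 3s^2 - (5/2)s - 4.
Then P(2) = 3.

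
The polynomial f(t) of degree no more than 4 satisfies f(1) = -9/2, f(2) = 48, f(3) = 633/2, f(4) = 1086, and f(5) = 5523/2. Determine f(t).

f(t) = 5t^4 - (5/2)t^3 - 2t^2 + t - 6

Write f(t) = at^4 + bt^3 + ct^2 + dt + e. Substituting each data point gives a linear system:
  a + b + c + d + e = -9/2
  16a + 8b + 4c + 2d + e = 48
  81a + 27b + 9c + 3d + e = 633/2
  256a + 64b + 16c + 4d + e = 1086
  625a + 125b + 25c + 5d + e = 5523/2
Solving the system yields a = 5, b = -5/2, c = -2, d = 1, e = -6.
So f(t) = 5t^4 - (5/2)t^3 - 2t^2 + t - 6.
Check: f(3) = 633/2. ✓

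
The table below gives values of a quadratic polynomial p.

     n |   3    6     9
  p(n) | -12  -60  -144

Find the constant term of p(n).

0

Write p(n) = an^2 + bn + c. Substituting each data point gives a linear system:
  9a + 3b + c = -12
  36a + 6b + c = -60
  81a + 9b + c = -144
Solving the system yields a = -2, b = 2, c = 0.
So p(n) = -2n² + 2n.
The constant term is 0.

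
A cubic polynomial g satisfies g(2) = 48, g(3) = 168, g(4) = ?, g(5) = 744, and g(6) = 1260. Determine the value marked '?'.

On equispaced nodes a degree-3 polynomial has vanishing fourth forward difference, so
  g(2) - 4·g(3) + 6·g(4) - 4·g(5) + g(6) = 0.
Substituting the known values and solving for g(4):
  6·g(4) = 2340
  g(4) = 390.

390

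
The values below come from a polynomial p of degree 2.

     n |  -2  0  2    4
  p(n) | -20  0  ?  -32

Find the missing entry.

The 3 known points determine the degree-2 polynomial uniquely.
Write p(n) = an^2 + bn + c. Substituting each data point gives a linear system:
  4a - 2b + c = -20
  c = 0
  16a + 4b + c = -32
Solving the system yields a = -3, b = 4, c = 0.
So p(n) = -3n^2 + 4n.
Then p(2) = -4.

-4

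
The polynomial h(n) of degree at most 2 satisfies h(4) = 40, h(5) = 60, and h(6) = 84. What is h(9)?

180

Using the Lagrange interpolation formula with nodes 4, 5, 6:
  L_0(n) = (n - 5)(n - 6) / 2
  L_1(n) = (n - 4)(n - 6) / -1
  L_2(n) = (n - 4)(n - 5) / 2
Then h(n) = 40·L_0(n) + 60·L_1(n) + 84·L_2(n).
Expanding and collecting terms gives h(n) = 2n² + 2n.
Evaluating at n = 9: h(9) = 180.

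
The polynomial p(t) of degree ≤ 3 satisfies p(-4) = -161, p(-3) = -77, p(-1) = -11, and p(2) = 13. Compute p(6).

409

Write p(t) = at^3 + bt^2 + ct + d. Substituting each data point gives a linear system:
  -64a + 16b - 4c + d = -161
  -27a + 9b - 3c + d = -77
  -a + b - c + d = -11
  8a + 4b + 2c + d = 13
Solving the system yields a = 2, b = -1, c = 3, d = -5.
So p(t) = 2t³ - t² + 3t - 5.
Then p(6) = 409.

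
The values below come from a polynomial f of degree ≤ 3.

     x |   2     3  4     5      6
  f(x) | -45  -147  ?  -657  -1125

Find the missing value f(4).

-341

On equispaced nodes a degree-3 polynomial has vanishing fourth forward difference, so
  f(2) - 4·f(3) + 6·f(4) - 4·f(5) + f(6) = 0.
Substituting the known values and solving for f(4):
  6·f(4) = -2046
  f(4) = -341.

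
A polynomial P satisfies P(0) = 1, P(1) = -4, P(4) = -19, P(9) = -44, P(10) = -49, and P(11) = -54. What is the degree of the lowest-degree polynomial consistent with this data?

1

Divided differences on the nodes 0, 1, 4, 9, 10, 11:
  order 0: 1  -4  -19  -44  -49  -54
  order 1: -5  -5  -5  -5  -5
  order 2: 0  0  0  0
  order 3: 0  0  0
  order 4: 0  0
  order 5: 0
The order-1 divided differences are all -5 (nonzero) and every higher order vanishes, so the data lies on a polynomial of degree exactly 1.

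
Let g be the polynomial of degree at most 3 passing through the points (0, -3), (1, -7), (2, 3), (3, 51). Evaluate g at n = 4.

161

Write g(n) = an^3 + bn^2 + cn + d. Substituting each data point gives a linear system:
  d = -3
  a + b + c + d = -7
  8a + 4b + 2c + d = 3
  27a + 9b + 3c + d = 51
Solving the system yields a = 4, b = -5, c = -3, d = -3.
So g(n) = 4n^3 - 5n^2 - 3n - 3.
Then g(4) = 161.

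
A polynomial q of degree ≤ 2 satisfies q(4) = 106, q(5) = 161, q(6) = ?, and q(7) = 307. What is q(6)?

On equispaced nodes a degree-2 polynomial has vanishing third forward difference, so
  - q(4) + 3·q(5) - 3·q(6) + q(7) = 0.
Substituting the known values and solving for q(6):
  -3·q(6) = -684
  q(6) = 228.

228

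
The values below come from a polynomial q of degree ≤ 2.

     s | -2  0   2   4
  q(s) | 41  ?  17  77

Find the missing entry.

5

The 3 known points determine the degree-2 polynomial uniquely.
Write q(s) = as^2 + bs + c. Substituting each data point gives a linear system:
  4a - 2b + c = 41
  4a + 2b + c = 17
  16a + 4b + c = 77
Solving the system yields a = 6, b = -6, c = 5.
So q(s) = 6s² - 6s + 5.
Then q(0) = 5.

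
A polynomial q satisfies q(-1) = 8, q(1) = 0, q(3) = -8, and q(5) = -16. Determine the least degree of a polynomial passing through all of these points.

Forward differences of the values at u = -1, 1, 3, 5:
  q  : 8  0  -8  -16
  Δ  : -8  -8  -8
  Δ^2: 0  0
  Δ^3: 0
The first differences are constant (-8) and nonzero, while all higher differences vanish, so the minimal degree is 1.

1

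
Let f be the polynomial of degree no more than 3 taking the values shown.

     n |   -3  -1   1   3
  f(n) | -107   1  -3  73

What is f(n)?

f(n) = 4n^3 - 2n^2 - 6n + 1

Write f(n) = an^3 + bn^2 + cn + d. Substituting each data point gives a linear system:
  -27a + 9b - 3c + d = -107
  -a + b - c + d = 1
  a + b + c + d = -3
  27a + 9b + 3c + d = 73
Solving the system yields a = 4, b = -2, c = -6, d = 1.
So f(n) = 4n^3 - 2n^2 - 6n + 1.
Check: f(3) = 73. ✓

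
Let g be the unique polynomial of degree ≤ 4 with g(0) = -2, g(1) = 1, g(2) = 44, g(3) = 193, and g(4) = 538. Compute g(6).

2296

Forward differences of the values at u = 0, 1, 2, 3, 4:
  g  : -2  1  44  193  538
  Δ  : 3  43  149  345
  Δ^2: 40  106  196
  Δ^3: 66  90
  Δ^4: 24
The fourth differences are constant, confirming degree 4.
Interpolating (Newton forward form) and evaluating at u = 6 gives g(6) = 2296.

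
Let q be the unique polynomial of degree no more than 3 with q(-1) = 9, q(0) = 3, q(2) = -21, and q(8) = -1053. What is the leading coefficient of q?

Write q(u) = au^3 + bu^2 + cu + d. Substituting each data point gives a linear system:
  -a + b - c + d = 9
  d = 3
  8a + 4b + 2c + d = -21
  512a + 64b + 8c + d = -1053
Solving the system yields a = -2, b = 0, c = -4, d = 3.
So q(u) = -2u^3 - 4u + 3.
The leading coefficient is -2.

-2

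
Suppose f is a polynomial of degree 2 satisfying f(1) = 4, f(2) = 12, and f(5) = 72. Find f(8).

Using the Lagrange interpolation formula with nodes 1, 2, 5:
  L_0(x) = (x - 2)(x - 5) / 4
  L_1(x) = (x - 1)(x - 5) / -3
  L_2(x) = (x - 1)(x - 2) / 12
Then f(x) = 4·L_0(x) + 12·L_1(x) + 72·L_2(x).
Expanding and collecting terms gives f(x) = 3x² - x + 2.
Evaluating at x = 8: f(8) = 186.

186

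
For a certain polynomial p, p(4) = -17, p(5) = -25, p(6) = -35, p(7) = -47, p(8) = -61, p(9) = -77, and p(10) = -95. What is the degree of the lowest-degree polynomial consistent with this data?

2

Forward differences of the values at n = 4, 5, 6, 7, 8, 9, 10:
  p  : -17  -25  -35  -47  -61  -77  -95
  Δ  : -8  -10  -12  -14  -16  -18
  Δ^2: -2  -2  -2  -2  -2
  Δ^3: 0  0  0  0
  Δ^4: 0  0  0
  Δ^5: 0  0
  Δ^6: 0
The second differences are constant (-2) and nonzero, while all higher differences vanish, so the minimal degree is 2.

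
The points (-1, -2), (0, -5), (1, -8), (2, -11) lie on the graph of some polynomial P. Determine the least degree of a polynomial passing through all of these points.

Forward differences of the values at n = -1, 0, 1, 2:
  P  : -2  -5  -8  -11
  Δ  : -3  -3  -3
  Δ^2: 0  0
  Δ^3: 0
The first differences are constant (-3) and nonzero, while all higher differences vanish, so the minimal degree is 1.

1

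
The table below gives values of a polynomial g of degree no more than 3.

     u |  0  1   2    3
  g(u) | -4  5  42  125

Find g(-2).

Write g(u) = au^3 + bu^2 + cu + d. Substituting each data point gives a linear system:
  d = -4
  a + b + c + d = 5
  8a + 4b + 2c + d = 42
  27a + 9b + 3c + d = 125
Solving the system yields a = 3, b = 5, c = 1, d = -4.
So g(u) = 3u^3 + 5u^2 + u - 4.
Then g(-2) = -10.

-10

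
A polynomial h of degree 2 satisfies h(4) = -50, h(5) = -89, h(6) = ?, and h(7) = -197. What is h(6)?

On equispaced nodes a degree-2 polynomial has vanishing third forward difference, so
  - h(4) + 3·h(5) - 3·h(6) + h(7) = 0.
Substituting the known values and solving for h(6):
  -3·h(6) = 414
  h(6) = -138.

-138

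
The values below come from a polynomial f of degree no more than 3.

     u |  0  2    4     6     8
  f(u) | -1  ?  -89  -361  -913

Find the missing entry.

The 4 known points determine the degree-3 polynomial uniquely.
Write f(u) = au^3 + bu^2 + cu + d. Substituting each data point gives a linear system:
  d = -1
  64a + 16b + 4c + d = -89
  216a + 36b + 6c + d = -361
  512a + 64b + 8c + d = -913
Solving the system yields a = -2, b = 1, c = 6, d = -1.
So f(u) = -2u³ + u² + 6u - 1.
Then f(2) = -1.

-1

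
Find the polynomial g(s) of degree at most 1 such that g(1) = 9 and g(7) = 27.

Write g(s) = as + b. Substituting each data point gives a linear system:
  a + b = 9
  7a + b = 27
Solving the system yields a = 3, b = 6.
So g(s) = 3s + 6.
Check: g(7) = 27. ✓

g(s) = 3s + 6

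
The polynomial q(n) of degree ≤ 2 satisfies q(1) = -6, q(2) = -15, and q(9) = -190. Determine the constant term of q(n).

-1

Write q(n) = an^2 + bn + c. Substituting each data point gives a linear system:
  a + b + c = -6
  4a + 2b + c = -15
  81a + 9b + c = -190
Solving the system yields a = -2, b = -3, c = -1.
So q(n) = -2n^2 - 3n - 1.
The constant term is -1.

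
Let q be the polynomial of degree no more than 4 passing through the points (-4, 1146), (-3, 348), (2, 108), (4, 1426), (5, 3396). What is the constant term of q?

Write q(x) = ax^4 + bx^3 + cx^2 + dx + e. Substituting each data point gives a linear system:
  256a - 64b + 16c - 4d + e = 1146
  81a - 27b + 9c - 3d + e = 348
  16a + 8b + 4c + 2d + e = 108
  256a + 64b + 16c + 4d + e = 1426
  625a + 125b + 25c + 5d + e = 3396
Solving the system yields a = 5, b = 2, c = 0, d = 3, e = 6.
So q(x) = 5x⁴ + 2x³ + 3x + 6.
The constant term is 6.

6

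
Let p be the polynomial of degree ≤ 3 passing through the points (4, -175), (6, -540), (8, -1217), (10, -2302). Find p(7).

-1667/2

Write p(n) = an^3 + bn^2 + cn + d. Substituting each data point gives a linear system:
  64a + 16b + 4c + d = -175
  216a + 36b + 6c + d = -540
  512a + 64b + 8c + d = -1217
  1000a + 100b + 10c + d = -2302
Solving the system yields a = -2, b = -3, c = -1/2, d = 3.
So p(n) = -2n^3 - 3n^2 - (1/2)n + 3.
Then p(7) = -1667/2.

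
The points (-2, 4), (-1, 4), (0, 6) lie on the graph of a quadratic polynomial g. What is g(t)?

g(t) = t^2 + 3t + 6

Write g(t) = at^2 + bt + c. Substituting each data point gives a linear system:
  4a - 2b + c = 4
  a - b + c = 4
  c = 6
Solving the system yields a = 1, b = 3, c = 6.
So g(t) = t^2 + 3t + 6.
Check: g(0) = 6. ✓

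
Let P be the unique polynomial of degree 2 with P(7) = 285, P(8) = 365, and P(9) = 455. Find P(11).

665

Write P(u) = au^2 + bu + c. Substituting each data point gives a linear system:
  49a + 7b + c = 285
  64a + 8b + c = 365
  81a + 9b + c = 455
Solving the system yields a = 5, b = 5, c = 5.
So P(u) = 5u^2 + 5u + 5.
Then P(11) = 665.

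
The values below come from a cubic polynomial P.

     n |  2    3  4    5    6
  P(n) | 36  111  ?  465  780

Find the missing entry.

248

On equispaced nodes a degree-3 polynomial has vanishing fourth forward difference, so
  P(2) - 4·P(3) + 6·P(4) - 4·P(5) + P(6) = 0.
Substituting the known values and solving for P(4):
  6·P(4) = 1488
  P(4) = 248.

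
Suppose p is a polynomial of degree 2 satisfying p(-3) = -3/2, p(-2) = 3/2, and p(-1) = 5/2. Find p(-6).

-45/2

Using the Lagrange interpolation formula with nodes -3, -2, -1:
  L_0(s) = (s + 2)(s + 1) / 2
  L_1(s) = (s + 3)(s + 1) / -1
  L_2(s) = (s + 3)(s + 2) / 2
Then p(s) = -3/2·L_0(s) + 3/2·L_1(s) + 5/2·L_2(s).
Expanding and collecting terms gives p(s) = -s² - 2s + 3/2.
Evaluating at s = -6: p(-6) = -45/2.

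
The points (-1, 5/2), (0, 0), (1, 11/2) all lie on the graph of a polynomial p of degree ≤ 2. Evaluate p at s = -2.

13

Using the Lagrange interpolation formula with nodes -1, 0, 1:
  L_0(s) = s(s - 1) / 2
  L_1(s) = (s + 1)(s - 1) / -1
  L_2(s) = (s + 1)s / 2
Then p(s) = 5/2·L_0(s) + 0·L_1(s) + 11/2·L_2(s).
Expanding and collecting terms gives p(s) = 4s² + (3/2)s.
Evaluating at s = -2: p(-2) = 13.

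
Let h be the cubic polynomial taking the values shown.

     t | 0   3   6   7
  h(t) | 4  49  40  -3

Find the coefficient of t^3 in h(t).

Write h(t) = at^3 + bt^2 + ct + d. Substituting each data point gives a linear system:
  d = 4
  27a + 9b + 3c + d = 49
  216a + 36b + 6c + d = 40
  343a + 49b + 7c + d = -3
Solving the system yields a = -1, b = 6, c = 6, d = 4.
So h(t) = -t^3 + 6t^2 + 6t + 4.
The leading coefficient is -1.

-1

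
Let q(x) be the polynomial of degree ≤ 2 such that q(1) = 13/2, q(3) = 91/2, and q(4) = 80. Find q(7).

Write q(x) = ax^2 + bx + c. Substituting each data point gives a linear system:
  a + b + c = 13/2
  9a + 3b + c = 91/2
  16a + 4b + c = 80
Solving the system yields a = 5, b = -1/2, c = 2.
So q(x) = 5x^2 - (1/2)x + 2.
Then q(7) = 487/2.

487/2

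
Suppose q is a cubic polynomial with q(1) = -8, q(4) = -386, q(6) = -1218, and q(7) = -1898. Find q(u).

Using the Lagrange interpolation formula with nodes 1, 4, 6, 7:
  L_0(u) = (u - 4)(u - 6)(u - 7) / -90
  L_1(u) = (u - 1)(u - 6)(u - 7) / 18
  L_2(u) = (u - 1)(u - 4)(u - 7) / -10
  L_3(u) = (u - 1)(u - 4)(u - 6) / 18
Then q(u) = -8·L_0(u) - 386·L_1(u) - 1218·L_2(u) - 1898·L_3(u).
Expanding and collecting terms gives q(u) = -5u³ - 3u² - 6u + 6.
Check: q(1) = -8. ✓

q(u) = -5u^3 - 3u^2 - 6u + 6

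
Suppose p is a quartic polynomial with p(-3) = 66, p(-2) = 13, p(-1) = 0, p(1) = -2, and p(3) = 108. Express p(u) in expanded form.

Write p(u) = au^4 + bu^3 + cu^2 + du + e. Substituting each data point gives a linear system:
  81a - 27b + 9c - 3d + e = 66
  16a - 8b + 4c - 2d + e = 13
  a - b + c - d + e = 0
  a + b + c + d + e = -2
  81a + 27b + 9c + 3d + e = 108
Solving the system yields a = 1, b = 1, c = 1, d = -2, e = -3.
So p(u) = u⁴ + u³ + u² - 2u - 3.
Check: p(1) = -2. ✓

p(u) = u^4 + u^3 + u^2 - 2u - 3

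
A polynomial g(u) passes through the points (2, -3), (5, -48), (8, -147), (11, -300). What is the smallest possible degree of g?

2

Forward differences of the values at u = 2, 5, 8, 11:
  g  : -3  -48  -147  -300
  Δ  : -45  -99  -153
  Δ^2: -54  -54
  Δ^3: 0
The second differences are constant (-54) and nonzero, while all higher differences vanish, so the minimal degree is 2.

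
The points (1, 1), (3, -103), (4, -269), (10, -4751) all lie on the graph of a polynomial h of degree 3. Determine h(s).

Using the Lagrange interpolation formula with nodes 1, 3, 4, 10:
  L_0(s) = (s - 3)(s - 4)(s - 10) / -54
  L_1(s) = (s - 1)(s - 4)(s - 10) / 14
  L_2(s) = (s - 1)(s - 3)(s - 10) / -18
  L_3(s) = (s - 1)(s - 3)(s - 4) / 378
Then h(s) = 1·L_0(s) - 103·L_1(s) - 269·L_2(s) - 4751·L_3(s).
Expanding and collecting terms gives h(s) = -5s^3 + 2s^2 + 5s - 1.
Check: h(3) = -103. ✓

h(s) = -5s^3 + 2s^2 + 5s - 1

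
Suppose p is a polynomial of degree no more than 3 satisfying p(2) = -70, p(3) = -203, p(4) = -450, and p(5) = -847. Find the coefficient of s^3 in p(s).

Write p(s) = as^3 + bs^2 + cs + d. Substituting each data point gives a linear system:
  8a + 4b + 2c + d = -70
  27a + 9b + 3c + d = -203
  64a + 16b + 4c + d = -450
  125a + 25b + 5c + d = -847
Solving the system yields a = -6, b = -3, c = -4, d = -2.
So p(s) = -6s³ - 3s² - 4s - 2.
The leading coefficient is -6.

-6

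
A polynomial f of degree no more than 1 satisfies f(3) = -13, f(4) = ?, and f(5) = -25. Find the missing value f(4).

-19

The 2 known points determine the degree-1 polynomial uniquely.
Write f(n) = an + b. Substituting each data point gives a linear system:
  3a + b = -13
  5a + b = -25
Solving the system yields a = -6, b = 5.
So f(n) = -6n + 5.
Then f(4) = -19.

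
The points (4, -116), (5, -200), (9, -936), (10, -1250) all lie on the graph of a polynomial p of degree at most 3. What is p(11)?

Using the Lagrange interpolation formula with nodes 4, 5, 9, 10:
  L_0(t) = (t - 5)(t - 9)(t - 10) / -30
  L_1(t) = (t - 4)(t - 9)(t - 10) / 20
  L_2(t) = (t - 4)(t - 5)(t - 10) / -20
  L_3(t) = (t - 4)(t - 5)(t - 9) / 30
Then p(t) = -116·L_0(t) - 200·L_1(t) - 936·L_2(t) - 1250·L_3(t).
Expanding and collecting terms gives p(t) = -t³ - 2t² - 5t.
Evaluating at t = 11: p(11) = -1628.

-1628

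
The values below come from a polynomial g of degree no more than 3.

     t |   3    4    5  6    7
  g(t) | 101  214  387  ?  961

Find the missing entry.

The 4 known points determine the degree-3 polynomial uniquely.
Write g(t) = at^3 + bt^2 + ct + d. Substituting each data point gives a linear system:
  27a + 9b + 3c + d = 101
  64a + 16b + 4c + d = 214
  125a + 25b + 5c + d = 387
  343a + 49b + 7c + d = 961
Solving the system yields a = 2, b = 6, c = -3, d = 2.
So g(t) = 2t³ + 6t² - 3t + 2.
Then g(6) = 632.

632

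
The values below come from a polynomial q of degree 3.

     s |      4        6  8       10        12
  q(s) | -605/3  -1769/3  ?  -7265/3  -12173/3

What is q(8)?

-3893/3

The 4 known points determine the degree-3 polynomial uniquely.
Write q(s) = as^3 + bs^2 + cs + d. Substituting each data point gives a linear system:
  64a + 16b + 4c + d = -605/3
  216a + 36b + 6c + d = -1769/3
  1000a + 100b + 10c + d = -7265/3
  1728a + 144b + 12c + d = -12173/3
Solving the system yields a = -2, b = -4, c = -2, d = -5/3.
So q(s) = -2s^3 - 4s^2 - 2s - 5/3.
Then q(8) = -3893/3.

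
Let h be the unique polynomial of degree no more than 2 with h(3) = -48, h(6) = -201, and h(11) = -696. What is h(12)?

Using the Lagrange interpolation formula with nodes 3, 6, 11:
  L_0(x) = (x - 6)(x - 11) / 24
  L_1(x) = (x - 3)(x - 11) / -15
  L_2(x) = (x - 3)(x - 6) / 40
Then h(x) = -48·L_0(x) - 201·L_1(x) - 696·L_2(x).
Expanding and collecting terms gives h(x) = -6x^2 + 3x - 3.
Evaluating at x = 12: h(12) = -831.

-831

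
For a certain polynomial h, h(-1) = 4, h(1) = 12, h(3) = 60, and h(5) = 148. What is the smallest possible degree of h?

2

Forward differences of the values at u = -1, 1, 3, 5:
  h  : 4  12  60  148
  Δ  : 8  48  88
  Δ^2: 40  40
  Δ^3: 0
The second differences are constant (40) and nonzero, while all higher differences vanish, so the minimal degree is 2.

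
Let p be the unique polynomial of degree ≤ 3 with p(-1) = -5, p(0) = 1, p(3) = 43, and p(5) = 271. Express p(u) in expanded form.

p(u) = 3u^3 - 4u^2 - u + 1

Using the Lagrange interpolation formula with nodes -1, 0, 3, 5:
  L_0(u) = u(u - 3)(u - 5) / -24
  L_1(u) = (u + 1)(u - 3)(u - 5) / 15
  L_2(u) = (u + 1)u(u - 5) / -24
  L_3(u) = (u + 1)u(u - 3) / 60
Then p(u) = -5·L_0(u) + 1·L_1(u) + 43·L_2(u) + 271·L_3(u).
Expanding and collecting terms gives p(u) = 3u³ - 4u² - u + 1.
Check: p(3) = 43. ✓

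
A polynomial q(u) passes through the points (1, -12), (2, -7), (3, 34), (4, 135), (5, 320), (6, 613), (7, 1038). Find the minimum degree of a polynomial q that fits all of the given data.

Forward differences of the values at u = 1, 2, 3, 4, 5, 6, 7:
  q  : -12  -7  34  135  320  613  1038
  Δ  : 5  41  101  185  293  425
  Δ^2: 36  60  84  108  132
  Δ^3: 24  24  24  24
  Δ^4: 0  0  0
  Δ^5: 0  0
  Δ^6: 0
The third differences are constant (24) and nonzero, while all higher differences vanish, so the minimal degree is 3.

3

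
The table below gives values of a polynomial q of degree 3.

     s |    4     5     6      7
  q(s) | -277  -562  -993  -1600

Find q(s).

q(s) = -5s^3 + 2s^2 + 2s + 3

Write q(s) = as^3 + bs^2 + cs + d. Substituting each data point gives a linear system:
  64a + 16b + 4c + d = -277
  125a + 25b + 5c + d = -562
  216a + 36b + 6c + d = -993
  343a + 49b + 7c + d = -1600
Solving the system yields a = -5, b = 2, c = 2, d = 3.
So q(s) = -5s^3 + 2s^2 + 2s + 3.
Check: q(5) = -562. ✓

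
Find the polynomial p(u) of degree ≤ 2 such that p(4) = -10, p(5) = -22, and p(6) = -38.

Write p(u) = au^2 + bu + c. Substituting each data point gives a linear system:
  16a + 4b + c = -10
  25a + 5b + c = -22
  36a + 6b + c = -38
Solving the system yields a = -2, b = 6, c = -2.
So p(u) = -2u² + 6u - 2.
Check: p(6) = -38. ✓

p(u) = -2u^2 + 6u - 2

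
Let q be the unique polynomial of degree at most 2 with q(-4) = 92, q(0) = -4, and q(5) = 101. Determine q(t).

Write q(t) = at^2 + bt + c. Substituting each data point gives a linear system:
  16a - 4b + c = 92
  c = -4
  25a + 5b + c = 101
Solving the system yields a = 5, b = -4, c = -4.
So q(t) = 5t^2 - 4t - 4.
Check: q(0) = -4. ✓

q(t) = 5t^2 - 4t - 4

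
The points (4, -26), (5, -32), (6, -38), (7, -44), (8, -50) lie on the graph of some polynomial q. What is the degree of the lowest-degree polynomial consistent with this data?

Forward differences of the values at s = 4, 5, 6, 7, 8:
  q  : -26  -32  -38  -44  -50
  Δ  : -6  -6  -6  -6
  Δ^2: 0  0  0
  Δ^3: 0  0
  Δ^4: 0
The first differences are constant (-6) and nonzero, while all higher differences vanish, so the minimal degree is 1.

1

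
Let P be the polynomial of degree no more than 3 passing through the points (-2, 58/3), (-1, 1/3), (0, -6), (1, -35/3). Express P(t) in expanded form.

P(t) = -2t^3 + (1/3)t^2 - 4t - 6

Write P(t) = at^3 + bt^2 + ct + d. Substituting each data point gives a linear system:
  -8a + 4b - 2c + d = 58/3
  -a + b - c + d = 1/3
  d = -6
  a + b + c + d = -35/3
Solving the system yields a = -2, b = 1/3, c = -4, d = -6.
So P(t) = -2t^3 + (1/3)t^2 - 4t - 6.
Check: P(1) = -35/3. ✓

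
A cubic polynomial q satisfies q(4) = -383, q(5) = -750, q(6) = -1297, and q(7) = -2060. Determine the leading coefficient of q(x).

Write q(x) = ax^3 + bx^2 + cx + d. Substituting each data point gives a linear system:
  64a + 16b + 4c + d = -383
  125a + 25b + 5c + d = -750
  216a + 36b + 6c + d = -1297
  343a + 49b + 7c + d = -2060
Solving the system yields a = -6, b = 0, c = -1, d = 5.
So q(x) = -6x^3 - x + 5.
The leading coefficient is -6.

-6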